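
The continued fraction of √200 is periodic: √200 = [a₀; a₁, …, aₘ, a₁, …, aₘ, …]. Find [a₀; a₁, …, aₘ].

[14; 7, 28]

a₀ = ⌊√200⌋ = 14.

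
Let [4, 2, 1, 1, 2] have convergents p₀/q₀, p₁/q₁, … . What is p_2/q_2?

13/3

Using pₖ = aₖpₖ₋₁ + pₖ₋₂, qₖ = aₖqₖ₋₁ + qₖ₋₂ (with p₋₁=1, p₋₂=0, q₋₁=0, q₋₂=1):
  k=0: a=4, p=4, q=1
  k=1: a=2, p=9, q=2
  k=2: a=1, p=13, q=3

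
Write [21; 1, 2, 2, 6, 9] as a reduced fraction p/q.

Fold from the inside: start with 9/1.
  6 + 1/9 = 55/9
  2 + 9/55 = 119/55
  2 + 55/119 = 293/119
  1 + 119/293 = 412/293
  21 + 293/412 = 8945/412

8945/412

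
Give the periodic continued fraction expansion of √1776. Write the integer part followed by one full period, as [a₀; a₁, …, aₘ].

a₀ = ⌊√1776⌋ = 42.
With m₀=0, d₀=1 and mₖ₊₁ = dₖaₖ − mₖ, dₖ₊₁ = (n − mₖ₊₁²)/dₖ, aₖ₊₁ = ⌊(a₀+mₖ₊₁)/dₖ₊₁⌋:
  k=1: m=42, d=12, a=7
  k=2: m=42, d=1, a=84
d=1 and a=2a₀=84 at k=2, so the next step gives (m, d) = (42, 12) again — its k=1 value — and the period has length 2.

[42; 7, 84]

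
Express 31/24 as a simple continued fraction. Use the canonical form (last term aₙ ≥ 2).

[1; 3, 2, 3]

31 = 1·24 + 7
24 = 3·7 + 3
7 = 2·3 + 1
3 = 3·1 + 0  (stop)
So 31/24 = [1; 3, 2, 3].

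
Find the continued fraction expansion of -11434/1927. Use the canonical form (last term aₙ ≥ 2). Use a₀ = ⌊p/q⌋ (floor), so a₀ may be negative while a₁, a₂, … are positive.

[-6; 15, 18, 3, 2]

-11434 = -6·1927 + 128
1927 = 15·128 + 7
128 = 18·7 + 2
7 = 3·2 + 1
2 = 2·1 + 0  (stop)
So -11434/1927 = [-6; 15, 18, 3, 2].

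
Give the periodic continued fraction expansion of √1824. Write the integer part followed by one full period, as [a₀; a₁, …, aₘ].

a₀ = ⌊√1824⌋ = 42.
With m₀=0, d₀=1 and mₖ₊₁ = dₖaₖ − mₖ, dₖ₊₁ = (n − mₖ₊₁²)/dₖ, aₖ₊₁ = ⌊(a₀+mₖ₊₁)/dₖ₊₁⌋:
  k=1: m=42, d=60, a=1
  k=2: m=18, d=25, a=2
  k=3: m=32, d=32, a=2
  k=4: m=32, d=25, a=2
  k=5: m=18, d=60, a=1
  k=6: m=42, d=1, a=84
d=1 and a=2a₀=84 at k=6, so the next step gives (m, d) = (42, 60) again — its k=1 value — and the period has length 6.

[42; 1, 2, 2, 2, 1, 84]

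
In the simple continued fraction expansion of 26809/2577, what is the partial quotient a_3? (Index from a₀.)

26809 = 10·2577 + 1039   →  a_0 = 10
2577 = 2·1039 + 499   →  a_1 = 2
1039 = 2·499 + 41   →  a_2 = 2
499 = 12·41 + 7   →  a_3 = 12

12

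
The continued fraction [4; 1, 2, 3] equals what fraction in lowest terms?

Fold from the inside: start with 3/1.
  2 + 1/3 = 7/3
  1 + 3/7 = 10/7
  4 + 7/10 = 47/10

47/10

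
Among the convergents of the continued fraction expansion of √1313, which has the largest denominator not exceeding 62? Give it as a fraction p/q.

√1313 = [36; 4, 4, 72, …] (period length 3).
Convergents:
  p_0/q_0 = 36/1
  p_1/q_1 = 145/4
  p_2/q_2 = 616/17
  p_3/q_3 = 44497/1228
q_2 = 17 ≤ 62 < 1228 = q_3, so the answer is 616/17.

616/17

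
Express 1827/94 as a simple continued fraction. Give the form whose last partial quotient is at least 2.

1827 = 19·94 + 41
94 = 2·41 + 12
41 = 3·12 + 5
12 = 2·5 + 2
5 = 2·2 + 1
2 = 2·1 + 0  (stop)
So 1827/94 = [19; 2, 3, 2, 2, 2].

[19; 2, 3, 2, 2, 2]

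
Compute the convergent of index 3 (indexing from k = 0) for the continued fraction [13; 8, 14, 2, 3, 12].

3071/234

Using pₖ = aₖpₖ₋₁ + pₖ₋₂, qₖ = aₖqₖ₋₁ + qₖ₋₂ (with p₋₁=1, p₋₂=0, q₋₁=0, q₋₂=1):
  k=0: a=13, p=13, q=1
  k=1: a=8, p=105, q=8
  k=2: a=14, p=1483, q=113
  k=3: a=2, p=3071, q=234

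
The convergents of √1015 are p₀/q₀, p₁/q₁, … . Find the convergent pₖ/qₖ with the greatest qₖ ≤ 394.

√1015 = [31; 1, 6, 10, 2, 10, 6, 1, 62, …] (period length 8).
Convergents:
  p_0/q_0 = 31/1
  p_1/q_1 = 32/1
  p_2/q_2 = 223/7
  p_3/q_3 = 2262/71
  p_4/q_4 = 4747/149
  p_5/q_5 = 49732/1561
q_4 = 149 ≤ 394 < 1561 = q_5, so the answer is 4747/149.

4747/149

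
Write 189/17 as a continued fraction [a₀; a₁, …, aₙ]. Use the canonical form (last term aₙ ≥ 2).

[11; 8, 2]

189 = 11·17 + 2
17 = 8·2 + 1
2 = 2·1 + 0  (stop)
So 189/17 = [11; 8, 2].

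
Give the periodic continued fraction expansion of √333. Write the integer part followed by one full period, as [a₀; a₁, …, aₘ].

a₀ = ⌊√333⌋ = 18.
With m₀=0, d₀=1 and mₖ₊₁ = dₖaₖ − mₖ, dₖ₊₁ = (n − mₖ₊₁²)/dₖ, aₖ₊₁ = ⌊(a₀+mₖ₊₁)/dₖ₊₁⌋:
  k=1: m=18, d=9, a=4
  k=2: m=18, d=1, a=36
d=1 and a=2a₀=36 at k=2, so the next step gives (m, d) = (18, 9) again — its k=1 value — and the period has length 2.

[18; 4, 36]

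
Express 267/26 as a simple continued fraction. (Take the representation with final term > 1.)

267 = 10·26 + 7
26 = 3·7 + 5
7 = 1·5 + 2
5 = 2·2 + 1
2 = 2·1 + 0  (stop)
So 267/26 = [10; 3, 1, 2, 2].

[10; 3, 1, 2, 2]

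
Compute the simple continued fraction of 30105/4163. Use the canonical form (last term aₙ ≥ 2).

[7; 4, 3, 7, 7, 6]

30105 = 7*4163 + 964
4163 = 4*964 + 307
964 = 3*307 + 43
307 = 7*43 + 6
43 = 7*6 + 1
6 = 6*1 + 0  (stop)
So 30105/4163 = [7; 4, 3, 7, 7, 6].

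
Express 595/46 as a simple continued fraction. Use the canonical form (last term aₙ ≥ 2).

595 = 12·46 + 43
46 = 1·43 + 3
43 = 14·3 + 1
3 = 3·1 + 0  (stop)
So 595/46 = [12; 1, 14, 3].

[12; 1, 14, 3]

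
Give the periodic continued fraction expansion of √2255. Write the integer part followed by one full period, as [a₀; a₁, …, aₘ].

[47; 2, 18, 2, 94]

a₀ = ⌊√2255⌋ = 47.
With m₀=0, d₀=1 and mₖ₊₁ = dₖaₖ − mₖ, dₖ₊₁ = (n − mₖ₊₁²)/dₖ, aₖ₊₁ = ⌊(a₀+mₖ₊₁)/dₖ₊₁⌋:
  k=1: m=47, d=46, a=2
  k=2: m=45, d=5, a=18
  k=3: m=45, d=46, a=2
  k=4: m=47, d=1, a=94
d=1 and a=2a₀=94 at k=4, so the next step gives (m, d) = (47, 46) again — its k=1 value — and the period has length 4.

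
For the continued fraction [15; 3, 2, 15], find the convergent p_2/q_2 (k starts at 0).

Using pₖ = aₖpₖ₋₁ + pₖ₋₂, qₖ = aₖqₖ₋₁ + qₖ₋₂ (with p₋₁=1, p₋₂=0, q₋₁=0, q₋₂=1):
  k=0: a=15, p=15, q=1
  k=1: a=3, p=46, q=3
  k=2: a=2, p=107, q=7

107/7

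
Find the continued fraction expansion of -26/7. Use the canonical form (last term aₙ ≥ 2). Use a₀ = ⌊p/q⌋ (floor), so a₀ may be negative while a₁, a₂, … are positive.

[-4; 3, 2]

-26 = -4·7 + 2
7 = 3·2 + 1
2 = 2·1 + 0  (stop)
So -26/7 = [-4; 3, 2].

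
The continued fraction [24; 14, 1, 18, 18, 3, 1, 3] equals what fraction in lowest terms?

1878205/78041

Fold from the inside: start with 3/1.
  1 + 1/3 = 4/3
  3 + 3/4 = 15/4
  18 + 4/15 = 274/15
  18 + 15/274 = 4947/274
  1 + 274/4947 = 5221/4947
  14 + 4947/5221 = 78041/5221
  24 + 5221/78041 = 1878205/78041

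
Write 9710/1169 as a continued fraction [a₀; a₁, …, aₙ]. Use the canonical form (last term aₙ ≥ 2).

[8; 3, 3, 1, 3, 3, 7]

9710 = 8·1169 + 358
1169 = 3·358 + 95
358 = 3·95 + 73
95 = 1·73 + 22
73 = 3·22 + 7
22 = 3·7 + 1
7 = 7·1 + 0  (stop)
So 9710/1169 = [8; 3, 3, 1, 3, 3, 7].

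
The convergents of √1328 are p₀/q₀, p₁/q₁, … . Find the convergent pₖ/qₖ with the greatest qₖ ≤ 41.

√1328 = [36; 2, 3, 1, 3, 1, 3, 2, 72, …] (period length 8).
Convergents:
  p_0/q_0 = 36/1
  p_1/q_1 = 73/2
  p_2/q_2 = 255/7
  p_3/q_3 = 328/9
  p_4/q_4 = 1239/34
  p_5/q_5 = 1567/43
q_4 = 34 ≤ 41 < 43 = q_5, so the answer is 1239/34.

1239/34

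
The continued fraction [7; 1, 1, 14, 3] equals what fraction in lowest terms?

Fold from the inside: start with 3/1.
  14 + 1/3 = 43/3
  1 + 3/43 = 46/43
  1 + 43/46 = 89/46
  7 + 46/89 = 669/89

669/89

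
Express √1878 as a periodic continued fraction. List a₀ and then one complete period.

[43; 2, 1, 42, 1, 2, 86]

a₀ = ⌊√1878⌋ = 43.
With m₀=0, d₀=1 and mₖ₊₁ = dₖaₖ − mₖ, dₖ₊₁ = (n − mₖ₊₁²)/dₖ, aₖ₊₁ = ⌊(a₀+mₖ₊₁)/dₖ₊₁⌋:
  k=1: m=43, d=29, a=2
  k=2: m=15, d=57, a=1
  k=3: m=42, d=2, a=42
  k=4: m=42, d=57, a=1
  k=5: m=15, d=29, a=2
  k=6: m=43, d=1, a=86
d=1 and a=2a₀=86 at k=6, so the next step gives (m, d) = (43, 29) again — its k=1 value — and the period has length 6.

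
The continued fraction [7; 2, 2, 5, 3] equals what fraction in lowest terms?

637/86

Using pₖ = aₖpₖ₋₁ + pₖ₋₂ and qₖ = aₖqₖ₋₁ + qₖ₋₂:
  k=0: a=7, p=7, q=1
  k=1: a=2, p=15, q=2
  k=2: a=2, p=37, q=5
  k=3: a=5, p=200, q=27
  k=4: a=3, p=637, q=86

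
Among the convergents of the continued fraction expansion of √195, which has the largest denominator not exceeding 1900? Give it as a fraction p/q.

√195 = [13; 1, 26, …] (period length 2).
Convergents:
  p_0/q_0 = 13/1
  p_1/q_1 = 14/1
  p_2/q_2 = 377/27
  p_3/q_3 = 391/28
  p_4/q_4 = 10543/755
  p_5/q_5 = 10934/783
  p_6/q_6 = 294827/21113
q_5 = 783 ≤ 1900 < 21113 = q_6, so the answer is 10934/783.

10934/783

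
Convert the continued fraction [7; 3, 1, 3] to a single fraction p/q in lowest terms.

Fold from the inside: start with 3/1.
  1 + 1/3 = 4/3
  3 + 3/4 = 15/4
  7 + 4/15 = 109/15

109/15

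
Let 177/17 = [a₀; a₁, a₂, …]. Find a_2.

2

177 = 10·17 + 7   →  a_0 = 10
17 = 2·7 + 3   →  a_1 = 2
7 = 2·3 + 1   →  a_2 = 2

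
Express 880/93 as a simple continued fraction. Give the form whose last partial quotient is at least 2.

[9; 2, 6, 7]

880 = 9·93 + 43
93 = 2·43 + 7
43 = 6·7 + 1
7 = 7·1 + 0  (stop)
So 880/93 = [9; 2, 6, 7].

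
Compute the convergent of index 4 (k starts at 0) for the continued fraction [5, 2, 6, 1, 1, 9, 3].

153/28

Using pₖ = aₖpₖ₋₁ + pₖ₋₂, qₖ = aₖqₖ₋₁ + qₖ₋₂ (with p₋₁=1, p₋₂=0, q₋₁=0, q₋₂=1):
  k=0: a=5, p=5, q=1
  k=1: a=2, p=11, q=2
  k=2: a=6, p=71, q=13
  k=3: a=1, p=82, q=15
  k=4: a=1, p=153, q=28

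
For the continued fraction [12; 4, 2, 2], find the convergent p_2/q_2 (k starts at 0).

110/9

Using pₖ = aₖpₖ₋₁ + pₖ₋₂, qₖ = aₖqₖ₋₁ + qₖ₋₂ (with p₋₁=1, p₋₂=0, q₋₁=0, q₋₂=1):
  k=0: a=12, p=12, q=1
  k=1: a=4, p=49, q=4
  k=2: a=2, p=110, q=9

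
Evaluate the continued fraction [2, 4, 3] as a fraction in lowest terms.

Using pₖ = aₖpₖ₋₁ + pₖ₋₂ and qₖ = aₖqₖ₋₁ + qₖ₋₂:
  k=0: a=2, p=2, q=1
  k=1: a=4, p=9, q=4
  k=2: a=3, p=29, q=13

29/13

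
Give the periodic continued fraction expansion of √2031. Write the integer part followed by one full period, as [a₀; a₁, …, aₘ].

a₀ = ⌊√2031⌋ = 45.
With m₀=0, d₀=1 and mₖ₊₁ = dₖaₖ − mₖ, dₖ₊₁ = (n − mₖ₊₁²)/dₖ, aₖ₊₁ = ⌊(a₀+mₖ₊₁)/dₖ₊₁⌋:
  k=1: m=45, d=6, a=15
  k=2: m=45, d=1, a=90
d=1 and a=2a₀=90 at k=2, so the next step gives (m, d) = (45, 6) again — its k=1 value — and the period has length 2.

[45; 15, 90]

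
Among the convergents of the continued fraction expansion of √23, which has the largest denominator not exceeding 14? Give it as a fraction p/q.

24/5

√23 = [4; 1, 3, 1, 8, …] (period length 4).
Convergents:
  p_0/q_0 = 4/1
  p_1/q_1 = 5/1
  p_2/q_2 = 19/4
  p_3/q_3 = 24/5
  p_4/q_4 = 211/44
q_3 = 5 ≤ 14 < 44 = q_4, so the answer is 24/5.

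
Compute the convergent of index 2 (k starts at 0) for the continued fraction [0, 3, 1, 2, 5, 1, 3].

Using pₖ = aₖpₖ₋₁ + pₖ₋₂, qₖ = aₖqₖ₋₁ + qₖ₋₂ (with p₋₁=1, p₋₂=0, q₋₁=0, q₋₂=1):
  k=0: a=0, p=0, q=1
  k=1: a=3, p=1, q=3
  k=2: a=1, p=1, q=4

1/4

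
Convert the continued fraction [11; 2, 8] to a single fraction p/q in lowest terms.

Using pₖ = aₖpₖ₋₁ + pₖ₋₂ and qₖ = aₖqₖ₋₁ + qₖ₋₂:
  k=0: a=11, p=11, q=1
  k=1: a=2, p=23, q=2
  k=2: a=8, p=195, q=17

195/17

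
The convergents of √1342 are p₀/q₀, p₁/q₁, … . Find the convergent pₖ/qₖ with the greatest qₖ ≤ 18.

√1342 = [36; 1, 1, 1, 2, 1, 1, 1, 72, …] (period length 8).
Convergents:
  p_0/q_0 = 36/1
  p_1/q_1 = 37/1
  p_2/q_2 = 73/2
  p_3/q_3 = 110/3
  p_4/q_4 = 293/8
  p_5/q_5 = 403/11
  p_6/q_6 = 696/19
q_5 = 11 ≤ 18 < 19 = q_6, so the answer is 403/11.

403/11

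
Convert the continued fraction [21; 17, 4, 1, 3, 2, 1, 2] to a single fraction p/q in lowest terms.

60521/2874

Fold from the inside: start with 2/1.
  1 + 1/2 = 3/2
  2 + 2/3 = 8/3
  3 + 3/8 = 27/8
  1 + 8/27 = 35/27
  4 + 27/35 = 167/35
  17 + 35/167 = 2874/167
  21 + 167/2874 = 60521/2874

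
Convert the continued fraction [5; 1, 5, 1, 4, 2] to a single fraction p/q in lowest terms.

Using pₖ = aₖpₖ₋₁ + pₖ₋₂ and qₖ = aₖqₖ₋₁ + qₖ₋₂:
  k=0: a=5, p=5, q=1
  k=1: a=1, p=6, q=1
  k=2: a=5, p=35, q=6
  k=3: a=1, p=41, q=7
  k=4: a=4, p=199, q=34
  k=5: a=2, p=439, q=75

439/75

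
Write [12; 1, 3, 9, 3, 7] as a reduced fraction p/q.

10741/842

Fold from the inside: start with 7/1.
  3 + 1/7 = 22/7
  9 + 7/22 = 205/22
  3 + 22/205 = 637/205
  1 + 205/637 = 842/637
  12 + 637/842 = 10741/842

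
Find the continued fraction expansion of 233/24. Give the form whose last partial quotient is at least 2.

233 = 9*24 + 17
24 = 1*17 + 7
17 = 2*7 + 3
7 = 2*3 + 1
3 = 3*1 + 0  (stop)
So 233/24 = [9; 1, 2, 2, 3].

[9; 1, 2, 2, 3]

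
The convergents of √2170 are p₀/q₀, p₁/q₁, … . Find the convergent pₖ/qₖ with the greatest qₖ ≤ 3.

√2170 = [46; 1, 1, 2, 1, 1, 92, …] (period length 6).
Convergents:
  p_0/q_0 = 46/1
  p_1/q_1 = 47/1
  p_2/q_2 = 93/2
  p_3/q_3 = 233/5
q_2 = 2 ≤ 3 < 5 = q_3, so the answer is 93/2.

93/2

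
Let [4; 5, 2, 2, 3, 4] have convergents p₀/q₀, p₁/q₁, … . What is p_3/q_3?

113/27

Using pₖ = aₖpₖ₋₁ + pₖ₋₂, qₖ = aₖqₖ₋₁ + qₖ₋₂ (with p₋₁=1, p₋₂=0, q₋₁=0, q₋₂=1):
  k=0: a=4, p=4, q=1
  k=1: a=5, p=21, q=5
  k=2: a=2, p=46, q=11
  k=3: a=2, p=113, q=27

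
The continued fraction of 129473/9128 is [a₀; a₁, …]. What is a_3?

129473 = 14·9128 + 1681   →  a_0 = 14
9128 = 5·1681 + 723   →  a_1 = 5
1681 = 2·723 + 235   →  a_2 = 2
723 = 3·235 + 18   →  a_3 = 3

3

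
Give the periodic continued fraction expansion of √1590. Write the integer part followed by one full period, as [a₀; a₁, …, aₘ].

a₀ = ⌊√1590⌋ = 39.
With m₀=0, d₀=1 and mₖ₊₁ = dₖaₖ − mₖ, dₖ₊₁ = (n − mₖ₊₁²)/dₖ, aₖ₊₁ = ⌊(a₀+mₖ₊₁)/dₖ₊₁⌋:
  k=1: m=39, d=69, a=1
  k=2: m=30, d=10, a=6
  k=3: m=30, d=69, a=1
  k=4: m=39, d=1, a=78
d=1 and a=2a₀=78 at k=4, so the next step gives (m, d) = (39, 69) again — its k=1 value — and the period has length 4.

[39; 1, 6, 1, 78]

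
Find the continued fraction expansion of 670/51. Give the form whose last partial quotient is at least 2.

[13; 7, 3, 2]

670 = 13*51 + 7
51 = 7*7 + 2
7 = 3*2 + 1
2 = 2*1 + 0  (stop)
So 670/51 = [13; 7, 3, 2].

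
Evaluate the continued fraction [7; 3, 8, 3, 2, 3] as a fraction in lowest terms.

Fold from the inside: start with 3/1.
  2 + 1/3 = 7/3
  3 + 3/7 = 24/7
  8 + 7/24 = 199/24
  3 + 24/199 = 621/199
  7 + 199/621 = 4546/621

4546/621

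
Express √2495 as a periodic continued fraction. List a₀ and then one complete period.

[49; 1, 18, 1, 98]

a₀ = ⌊√2495⌋ = 49.
With m₀=0, d₀=1 and mₖ₊₁ = dₖaₖ − mₖ, dₖ₊₁ = (n − mₖ₊₁²)/dₖ, aₖ₊₁ = ⌊(a₀+mₖ₊₁)/dₖ₊₁⌋:
  k=1: m=49, d=94, a=1
  k=2: m=45, d=5, a=18
  k=3: m=45, d=94, a=1
  k=4: m=49, d=1, a=98
d=1 and a=2a₀=98 at k=4, so the next step gives (m, d) = (49, 94) again — its k=1 value — and the period has length 4.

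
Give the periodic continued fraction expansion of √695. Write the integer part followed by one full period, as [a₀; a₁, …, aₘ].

[26; 2, 1, 3, 10, 3, 1, 2, 52]

a₀ = ⌊√695⌋ = 26.
With m₀=0, d₀=1 and mₖ₊₁ = dₖaₖ − mₖ, dₖ₊₁ = (n − mₖ₊₁²)/dₖ, aₖ₊₁ = ⌊(a₀+mₖ₊₁)/dₖ₊₁⌋:
  k=1: m=26, d=19, a=2
  k=2: m=12, d=29, a=1
  k=3: m=17, d=14, a=3
  k=4: m=25, d=5, a=10
  k=5: m=25, d=14, a=3
  k=6: m=17, d=29, a=1
  k=7: m=12, d=19, a=2
  k=8: m=26, d=1, a=52
d=1 and a=2a₀=52 at k=8, so the next step gives (m, d) = (26, 19) again — its k=1 value — and the period has length 8.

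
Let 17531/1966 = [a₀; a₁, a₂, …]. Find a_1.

17531 = 8·1966 + 1803   →  a_0 = 8
1966 = 1·1803 + 163   →  a_1 = 1

1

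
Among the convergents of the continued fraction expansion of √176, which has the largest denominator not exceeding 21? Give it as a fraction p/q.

199/15

√176 = [13; 3, 1, 3, 26, …] (period length 4).
Convergents:
  p_0/q_0 = 13/1
  p_1/q_1 = 40/3
  p_2/q_2 = 53/4
  p_3/q_3 = 199/15
  p_4/q_4 = 5227/394
q_3 = 15 ≤ 21 < 394 = q_4, so the answer is 199/15.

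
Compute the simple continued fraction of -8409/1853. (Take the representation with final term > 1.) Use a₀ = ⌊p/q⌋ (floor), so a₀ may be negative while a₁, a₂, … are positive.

-8409 = -5*1853 + 856
1853 = 2*856 + 141
856 = 6*141 + 10
141 = 14*10 + 1
10 = 10*1 + 0  (stop)
So -8409/1853 = [-5; 2, 6, 14, 10].

[-5; 2, 6, 14, 10]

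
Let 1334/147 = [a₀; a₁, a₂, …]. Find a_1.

1334 = 9·147 + 11   →  a_0 = 9
147 = 13·11 + 4   →  a_1 = 13

13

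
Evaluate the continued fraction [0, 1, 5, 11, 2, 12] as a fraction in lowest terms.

Using pₖ = aₖpₖ₋₁ + pₖ₋₂ and qₖ = aₖqₖ₋₁ + qₖ₋₂:
  k=0: a=0, p=0, q=1
  k=1: a=1, p=1, q=1
  k=2: a=5, p=5, q=6
  k=3: a=11, p=56, q=67
  k=4: a=2, p=117, q=140
  k=5: a=12, p=1460, q=1747

1460/1747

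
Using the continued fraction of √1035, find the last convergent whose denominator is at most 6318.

72257/2246

√1035 = [32; 5, 1, 5, 64, …] (period length 4).
Convergents:
  p_0/q_0 = 32/1
  p_1/q_1 = 161/5
  p_2/q_2 = 193/6
  p_3/q_3 = 1126/35
  p_4/q_4 = 72257/2246
  p_5/q_5 = 362411/11265
q_4 = 2246 ≤ 6318 < 11265 = q_5, so the answer is 72257/2246.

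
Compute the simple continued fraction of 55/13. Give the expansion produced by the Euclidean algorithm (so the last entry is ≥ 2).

[4; 4, 3]

55 = 4·13 + 3
13 = 4·3 + 1
3 = 3·1 + 0  (stop)
So 55/13 = [4; 4, 3].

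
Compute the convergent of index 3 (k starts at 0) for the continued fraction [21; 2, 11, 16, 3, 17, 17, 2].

Using pₖ = aₖpₖ₋₁ + pₖ₋₂, qₖ = aₖqₖ₋₁ + qₖ₋₂ (with p₋₁=1, p₋₂=0, q₋₁=0, q₋₂=1):
  k=0: a=21, p=21, q=1
  k=1: a=2, p=43, q=2
  k=2: a=11, p=494, q=23
  k=3: a=16, p=7947, q=370

7947/370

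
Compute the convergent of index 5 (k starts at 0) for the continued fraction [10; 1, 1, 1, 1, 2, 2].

Using pₖ = aₖpₖ₋₁ + pₖ₋₂, qₖ = aₖqₖ₋₁ + qₖ₋₂ (with p₋₁=1, p₋₂=0, q₋₁=0, q₋₂=1):
  k=0: a=10, p=10, q=1
  k=1: a=1, p=11, q=1
  k=2: a=1, p=21, q=2
  k=3: a=1, p=32, q=3
  k=4: a=1, p=53, q=5
  k=5: a=2, p=138, q=13

138/13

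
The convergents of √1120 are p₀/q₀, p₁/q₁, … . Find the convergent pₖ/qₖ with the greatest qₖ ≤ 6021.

126001/3765

√1120 = [33; 2, 6, 1, 15, 1, 6, 2, 66, …] (period length 8).
Convergents:
  p_0/q_0 = 33/1
  p_1/q_1 = 67/2
  p_2/q_2 = 435/13
  p_3/q_3 = 502/15
  p_4/q_4 = 7965/238
  p_5/q_5 = 8467/253
  p_6/q_6 = 58767/1756
  p_7/q_7 = 126001/3765
  p_8/q_8 = 8374833/250246
q_7 = 3765 ≤ 6021 < 250246 = q_8, so the answer is 126001/3765.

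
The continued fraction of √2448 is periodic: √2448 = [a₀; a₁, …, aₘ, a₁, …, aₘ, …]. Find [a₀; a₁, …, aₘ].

a₀ = ⌊√2448⌋ = 49.
With m₀=0, d₀=1 and mₖ₊₁ = dₖaₖ − mₖ, dₖ₊₁ = (n − mₖ₊₁²)/dₖ, aₖ₊₁ = ⌊(a₀+mₖ₊₁)/dₖ₊₁⌋:
  k=1: m=49, d=47, a=2
  k=2: m=45, d=9, a=10
  k=3: m=45, d=47, a=2
  k=4: m=49, d=1, a=98
d=1 and a=2a₀=98 at k=4, so the next step gives (m, d) = (49, 47) again — its k=1 value — and the period has length 4.

[49; 2, 10, 2, 98]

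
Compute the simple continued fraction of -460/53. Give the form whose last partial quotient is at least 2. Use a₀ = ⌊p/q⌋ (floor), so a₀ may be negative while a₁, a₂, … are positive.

-460 = -9×53 + 17
53 = 3×17 + 2
17 = 8×2 + 1
2 = 2×1 + 0  (stop)
So -460/53 = [-9; 3, 8, 2].

[-9; 3, 8, 2]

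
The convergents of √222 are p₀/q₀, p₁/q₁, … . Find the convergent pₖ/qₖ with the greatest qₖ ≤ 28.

√222 = [14; 1, 8, 1, 28, …] (period length 4).
Convergents:
  p_0/q_0 = 14/1
  p_1/q_1 = 15/1
  p_2/q_2 = 134/9
  p_3/q_3 = 149/10
  p_4/q_4 = 4306/289
q_3 = 10 ≤ 28 < 289 = q_4, so the answer is 149/10.

149/10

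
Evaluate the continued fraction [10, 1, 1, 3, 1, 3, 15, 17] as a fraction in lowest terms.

Fold from the inside: start with 17/1.
  15 + 1/17 = 256/17
  3 + 17/256 = 785/256
  1 + 256/785 = 1041/785
  3 + 785/1041 = 3908/1041
  1 + 1041/3908 = 4949/3908
  1 + 3908/4949 = 8857/4949
  10 + 4949/8857 = 93519/8857

93519/8857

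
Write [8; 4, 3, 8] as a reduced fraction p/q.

Using pₖ = aₖpₖ₋₁ + pₖ₋₂ and qₖ = aₖqₖ₋₁ + qₖ₋₂:
  k=0: a=8, p=8, q=1
  k=1: a=4, p=33, q=4
  k=2: a=3, p=107, q=13
  k=3: a=8, p=889, q=108

889/108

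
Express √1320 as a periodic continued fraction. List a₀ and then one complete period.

[36; 3, 72]

a₀ = ⌊√1320⌋ = 36.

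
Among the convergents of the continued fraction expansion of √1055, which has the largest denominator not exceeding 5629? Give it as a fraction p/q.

√1055 = [32; 2, 12, 2, 64, …] (period length 4).
Convergents:
  p_0/q_0 = 32/1
  p_1/q_1 = 65/2
  p_2/q_2 = 812/25
  p_3/q_3 = 1689/52
  p_4/q_4 = 108908/3353
  p_5/q_5 = 219505/6758
q_4 = 3353 ≤ 5629 < 6758 = q_5, so the answer is 108908/3353.

108908/3353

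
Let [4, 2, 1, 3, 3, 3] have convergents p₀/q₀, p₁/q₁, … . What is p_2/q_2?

Using pₖ = aₖpₖ₋₁ + pₖ₋₂, qₖ = aₖqₖ₋₁ + qₖ₋₂ (with p₋₁=1, p₋₂=0, q₋₁=0, q₋₂=1):
  k=0: a=4, p=4, q=1
  k=1: a=2, p=9, q=2
  k=2: a=1, p=13, q=3

13/3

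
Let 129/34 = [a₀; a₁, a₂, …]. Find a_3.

1

129 = 3·34 + 27   →  a_0 = 3
34 = 1·27 + 7   →  a_1 = 1
27 = 3·7 + 6   →  a_2 = 3
7 = 1·6 + 1   →  a_3 = 1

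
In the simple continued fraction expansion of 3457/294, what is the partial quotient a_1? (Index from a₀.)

1

3457 = 11·294 + 223   →  a_0 = 11
294 = 1·223 + 71   →  a_1 = 1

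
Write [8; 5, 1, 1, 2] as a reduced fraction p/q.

229/28

Fold from the inside: start with 2/1.
  1 + 1/2 = 3/2
  1 + 2/3 = 5/3
  5 + 3/5 = 28/5
  8 + 5/28 = 229/28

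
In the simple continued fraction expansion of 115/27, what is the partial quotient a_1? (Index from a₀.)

115 = 4·27 + 7   →  a_0 = 4
27 = 3·7 + 6   →  a_1 = 3

3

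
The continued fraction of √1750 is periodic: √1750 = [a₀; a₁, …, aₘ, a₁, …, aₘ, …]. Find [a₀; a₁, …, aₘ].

[41; 1, 4, 1, 82]

a₀ = ⌊√1750⌋ = 41.
With m₀=0, d₀=1 and mₖ₊₁ = dₖaₖ − mₖ, dₖ₊₁ = (n − mₖ₊₁²)/dₖ, aₖ₊₁ = ⌊(a₀+mₖ₊₁)/dₖ₊₁⌋:
  k=1: m=41, d=69, a=1
  k=2: m=28, d=14, a=4
  k=3: m=28, d=69, a=1
  k=4: m=41, d=1, a=82
d=1 and a=2a₀=82 at k=4, so the next step gives (m, d) = (41, 69) again — its k=1 value — and the period has length 4.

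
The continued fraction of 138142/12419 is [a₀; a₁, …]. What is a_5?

138142 = 11·12419 + 1533   →  a_0 = 11
12419 = 8·1533 + 155   →  a_1 = 8
1533 = 9·155 + 138   →  a_2 = 9
155 = 1·138 + 17   →  a_3 = 1
138 = 8·17 + 2   →  a_4 = 8
17 = 8·2 + 1   →  a_5 = 8

8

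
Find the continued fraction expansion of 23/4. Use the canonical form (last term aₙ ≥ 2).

23 = 5×4 + 3
4 = 1×3 + 1
3 = 3×1 + 0  (stop)
So 23/4 = [5; 1, 3].

[5; 1, 3]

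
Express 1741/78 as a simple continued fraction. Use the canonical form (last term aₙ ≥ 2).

[22; 3, 8, 3]

1741 = 22×78 + 25
78 = 3×25 + 3
25 = 8×3 + 1
3 = 3×1 + 0  (stop)
So 1741/78 = [22; 3, 8, 3].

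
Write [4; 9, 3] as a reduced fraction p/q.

115/28

Using pₖ = aₖpₖ₋₁ + pₖ₋₂ and qₖ = aₖqₖ₋₁ + qₖ₋₂:
  k=0: a=4, p=4, q=1
  k=1: a=9, p=37, q=9
  k=2: a=3, p=115, q=28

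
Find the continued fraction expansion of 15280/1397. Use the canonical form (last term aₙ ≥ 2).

[10; 1, 15, 17, 2, 2]

15280 = 10×1397 + 1310
1397 = 1×1310 + 87
1310 = 15×87 + 5
87 = 17×5 + 2
5 = 2×2 + 1
2 = 2×1 + 0  (stop)
So 15280/1397 = [10; 1, 15, 17, 2, 2].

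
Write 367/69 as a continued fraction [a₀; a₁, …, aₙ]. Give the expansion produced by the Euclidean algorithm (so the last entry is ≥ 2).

367 = 5×69 + 22
69 = 3×22 + 3
22 = 7×3 + 1
3 = 3×1 + 0  (stop)
So 367/69 = [5; 3, 7, 3].

[5; 3, 7, 3]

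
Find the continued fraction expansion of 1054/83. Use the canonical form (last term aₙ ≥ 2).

1054 = 12·83 + 58
83 = 1·58 + 25
58 = 2·25 + 8
25 = 3·8 + 1
8 = 8·1 + 0  (stop)
So 1054/83 = [12; 1, 2, 3, 8].

[12; 1, 2, 3, 8]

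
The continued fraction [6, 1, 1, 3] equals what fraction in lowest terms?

46/7

Fold from the inside: start with 3/1.
  1 + 1/3 = 4/3
  1 + 3/4 = 7/4
  6 + 4/7 = 46/7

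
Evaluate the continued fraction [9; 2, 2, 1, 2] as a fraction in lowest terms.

Fold from the inside: start with 2/1.
  1 + 1/2 = 3/2
  2 + 2/3 = 8/3
  2 + 3/8 = 19/8
  9 + 8/19 = 179/19

179/19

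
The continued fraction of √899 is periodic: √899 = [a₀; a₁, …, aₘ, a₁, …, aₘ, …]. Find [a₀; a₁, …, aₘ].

[29; 1, 58]

a₀ = ⌊√899⌋ = 29.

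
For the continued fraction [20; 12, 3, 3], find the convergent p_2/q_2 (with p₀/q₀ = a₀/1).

743/37

Using pₖ = aₖpₖ₋₁ + pₖ₋₂, qₖ = aₖqₖ₋₁ + qₖ₋₂ (with p₋₁=1, p₋₂=0, q₋₁=0, q₋₂=1):
  k=0: a=20, p=20, q=1
  k=1: a=12, p=241, q=12
  k=2: a=3, p=743, q=37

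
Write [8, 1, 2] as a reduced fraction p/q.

26/3

Using pₖ = aₖpₖ₋₁ + pₖ₋₂ and qₖ = aₖqₖ₋₁ + qₖ₋₂:
  k=0: a=8, p=8, q=1
  k=1: a=1, p=9, q=1
  k=2: a=2, p=26, q=3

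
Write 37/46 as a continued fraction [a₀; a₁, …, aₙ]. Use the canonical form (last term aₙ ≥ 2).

37 = 0×46 + 37
46 = 1×37 + 9
37 = 4×9 + 1
9 = 9×1 + 0  (stop)
So 37/46 = [0; 1, 4, 9].

[0; 1, 4, 9]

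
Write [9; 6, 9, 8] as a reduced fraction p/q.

Using pₖ = aₖpₖ₋₁ + pₖ₋₂ and qₖ = aₖqₖ₋₁ + qₖ₋₂:
  k=0: a=9, p=9, q=1
  k=1: a=6, p=55, q=6
  k=2: a=9, p=504, q=55
  k=3: a=8, p=4087, q=446

4087/446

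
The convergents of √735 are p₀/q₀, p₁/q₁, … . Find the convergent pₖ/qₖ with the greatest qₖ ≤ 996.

√735 = [27; 9, 54, …] (period length 2).
Convergents:
  p_0/q_0 = 27/1
  p_1/q_1 = 244/9
  p_2/q_2 = 13203/487
  p_3/q_3 = 119071/4392
q_2 = 487 ≤ 996 < 4392 = q_3, so the answer is 13203/487.

13203/487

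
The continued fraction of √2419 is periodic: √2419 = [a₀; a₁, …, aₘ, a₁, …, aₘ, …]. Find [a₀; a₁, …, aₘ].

a₀ = ⌊√2419⌋ = 49.
With m₀=0, d₀=1 and mₖ₊₁ = dₖaₖ − mₖ, dₖ₊₁ = (n − mₖ₊₁²)/dₖ, aₖ₊₁ = ⌊(a₀+mₖ₊₁)/dₖ₊₁⌋:
  k=1: m=49, d=18, a=5
  k=2: m=41, d=41, a=2
  k=3: m=41, d=18, a=5
  k=4: m=49, d=1, a=98
d=1 and a=2a₀=98 at k=4, so the next step gives (m, d) = (49, 18) again — its k=1 value — and the period has length 4.

[49; 5, 2, 5, 98]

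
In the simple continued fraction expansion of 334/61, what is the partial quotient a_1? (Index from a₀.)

2

334 = 5·61 + 29   →  a_0 = 5
61 = 2·29 + 3   →  a_1 = 2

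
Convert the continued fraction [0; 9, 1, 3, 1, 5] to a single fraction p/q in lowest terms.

Fold from the inside: start with 5/1.
  1 + 1/5 = 6/5
  3 + 5/6 = 23/6
  1 + 6/23 = 29/23
  9 + 23/29 = 284/29
  0 + 29/284 = 29/284

29/284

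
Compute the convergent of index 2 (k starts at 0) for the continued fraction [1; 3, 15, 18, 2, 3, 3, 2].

61/46

Using pₖ = aₖpₖ₋₁ + pₖ₋₂, qₖ = aₖqₖ₋₁ + qₖ₋₂ (with p₋₁=1, p₋₂=0, q₋₁=0, q₋₂=1):
  k=0: a=1, p=1, q=1
  k=1: a=3, p=4, q=3
  k=2: a=15, p=61, q=46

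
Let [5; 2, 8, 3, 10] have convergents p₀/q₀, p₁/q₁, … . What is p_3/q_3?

Using pₖ = aₖpₖ₋₁ + pₖ₋₂, qₖ = aₖqₖ₋₁ + qₖ₋₂ (with p₋₁=1, p₋₂=0, q₋₁=0, q₋₂=1):
  k=0: a=5, p=5, q=1
  k=1: a=2, p=11, q=2
  k=2: a=8, p=93, q=17
  k=3: a=3, p=290, q=53

290/53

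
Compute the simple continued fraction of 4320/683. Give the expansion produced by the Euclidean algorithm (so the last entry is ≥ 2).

4320 = 6·683 + 222
683 = 3·222 + 17
222 = 13·17 + 1
17 = 17·1 + 0  (stop)
So 4320/683 = [6; 3, 13, 17].

[6; 3, 13, 17]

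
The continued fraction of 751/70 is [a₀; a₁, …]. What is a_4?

751 = 10·70 + 51   →  a_0 = 10
70 = 1·51 + 19   →  a_1 = 1
51 = 2·19 + 13   →  a_2 = 2
19 = 1·13 + 6   →  a_3 = 1
13 = 2·6 + 1   →  a_4 = 2

2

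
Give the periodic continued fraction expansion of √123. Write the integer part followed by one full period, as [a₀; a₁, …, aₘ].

[11; 11, 22]

a₀ = ⌊√123⌋ = 11.
With m₀=0, d₀=1 and mₖ₊₁ = dₖaₖ − mₖ, dₖ₊₁ = (n − mₖ₊₁²)/dₖ, aₖ₊₁ = ⌊(a₀+mₖ₊₁)/dₖ₊₁⌋:
  k=1: m=11, d=2, a=11
  k=2: m=11, d=1, a=22
d=1 and a=2a₀=22 at k=2, so the next step gives (m, d) = (11, 2) again — its k=1 value — and the period has length 2.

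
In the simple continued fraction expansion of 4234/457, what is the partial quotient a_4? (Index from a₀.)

4234 = 9·457 + 121   →  a_0 = 9
457 = 3·121 + 94   →  a_1 = 3
121 = 1·94 + 27   →  a_2 = 1
94 = 3·27 + 13   →  a_3 = 3
27 = 2·13 + 1   →  a_4 = 2

2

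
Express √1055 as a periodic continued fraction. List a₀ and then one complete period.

[32; 2, 12, 2, 64]

a₀ = ⌊√1055⌋ = 32.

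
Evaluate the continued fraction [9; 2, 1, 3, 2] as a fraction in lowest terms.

Using pₖ = aₖpₖ₋₁ + pₖ₋₂ and qₖ = aₖqₖ₋₁ + qₖ₋₂:
  k=0: a=9, p=9, q=1
  k=1: a=2, p=19, q=2
  k=2: a=1, p=28, q=3
  k=3: a=3, p=103, q=11
  k=4: a=2, p=234, q=25

234/25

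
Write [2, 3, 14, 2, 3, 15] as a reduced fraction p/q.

11022/4739

Fold from the inside: start with 15/1.
  3 + 1/15 = 46/15
  2 + 15/46 = 107/46
  14 + 46/107 = 1544/107
  3 + 107/1544 = 4739/1544
  2 + 1544/4739 = 11022/4739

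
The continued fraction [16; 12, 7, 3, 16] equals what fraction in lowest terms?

70071/4357

Using pₖ = aₖpₖ₋₁ + pₖ₋₂ and qₖ = aₖqₖ₋₁ + qₖ₋₂:
  k=0: a=16, p=16, q=1
  k=1: a=12, p=193, q=12
  k=2: a=7, p=1367, q=85
  k=3: a=3, p=4294, q=267
  k=4: a=16, p=70071, q=4357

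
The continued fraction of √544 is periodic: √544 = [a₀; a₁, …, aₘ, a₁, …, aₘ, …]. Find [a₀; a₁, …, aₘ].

a₀ = ⌊√544⌋ = 23.
With m₀=0, d₀=1 and mₖ₊₁ = dₖaₖ − mₖ, dₖ₊₁ = (n − mₖ₊₁²)/dₖ, aₖ₊₁ = ⌊(a₀+mₖ₊₁)/dₖ₊₁⌋:
  k=1: m=23, d=15, a=3
  k=2: m=22, d=4, a=11
  k=3: m=22, d=15, a=3
  k=4: m=23, d=1, a=46
d=1 and a=2a₀=46 at k=4, so the next step gives (m, d) = (23, 15) again — its k=1 value — and the period has length 4.

[23; 3, 11, 3, 46]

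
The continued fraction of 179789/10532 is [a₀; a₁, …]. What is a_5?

2

179789 = 17·10532 + 745   →  a_0 = 17
10532 = 14·745 + 102   →  a_1 = 14
745 = 7·102 + 31   →  a_2 = 7
102 = 3·31 + 9   →  a_3 = 3
31 = 3·9 + 4   →  a_4 = 3
9 = 2·4 + 1   →  a_5 = 2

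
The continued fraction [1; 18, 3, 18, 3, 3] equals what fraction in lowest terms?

10804/10245

Fold from the inside: start with 3/1.
  3 + 1/3 = 10/3
  18 + 3/10 = 183/10
  3 + 10/183 = 559/183
  18 + 183/559 = 10245/559
  1 + 559/10245 = 10804/10245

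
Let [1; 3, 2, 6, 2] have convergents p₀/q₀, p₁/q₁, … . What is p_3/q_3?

58/45

Using pₖ = aₖpₖ₋₁ + pₖ₋₂, qₖ = aₖqₖ₋₁ + qₖ₋₂ (with p₋₁=1, p₋₂=0, q₋₁=0, q₋₂=1):
  k=0: a=1, p=1, q=1
  k=1: a=3, p=4, q=3
  k=2: a=2, p=9, q=7
  k=3: a=6, p=58, q=45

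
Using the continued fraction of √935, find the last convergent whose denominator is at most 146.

√935 = [30; 1, 1, 2, 1, 2, 1, 1, 60, …] (period length 8).
Convergents:
  p_0/q_0 = 30/1
  p_1/q_1 = 31/1
  p_2/q_2 = 61/2
  p_3/q_3 = 153/5
  p_4/q_4 = 214/7
  p_5/q_5 = 581/19
  p_6/q_6 = 795/26
  p_7/q_7 = 1376/45
  p_8/q_8 = 83355/2726
q_7 = 45 ≤ 146 < 2726 = q_8, so the answer is 1376/45.

1376/45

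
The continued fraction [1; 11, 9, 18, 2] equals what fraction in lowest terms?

4057/3722

Fold from the inside: start with 2/1.
  18 + 1/2 = 37/2
  9 + 2/37 = 335/37
  11 + 37/335 = 3722/335
  1 + 335/3722 = 4057/3722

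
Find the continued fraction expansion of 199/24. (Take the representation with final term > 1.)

199 = 8*24 + 7
24 = 3*7 + 3
7 = 2*3 + 1
3 = 3*1 + 0  (stop)
So 199/24 = [8; 3, 2, 3].

[8; 3, 2, 3]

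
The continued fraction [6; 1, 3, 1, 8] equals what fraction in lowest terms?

Using pₖ = aₖpₖ₋₁ + pₖ₋₂ and qₖ = aₖqₖ₋₁ + qₖ₋₂:
  k=0: a=6, p=6, q=1
  k=1: a=1, p=7, q=1
  k=2: a=3, p=27, q=4
  k=3: a=1, p=34, q=5
  k=4: a=8, p=299, q=44

299/44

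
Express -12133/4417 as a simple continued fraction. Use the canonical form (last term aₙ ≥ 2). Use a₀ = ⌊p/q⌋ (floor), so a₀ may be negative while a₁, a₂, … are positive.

[-3; 3, 1, 19, 3, 18]

-12133 = -3·4417 + 1118
4417 = 3·1118 + 1063
1118 = 1·1063 + 55
1063 = 19·55 + 18
55 = 3·18 + 1
18 = 18·1 + 0  (stop)
So -12133/4417 = [-3; 3, 1, 19, 3, 18].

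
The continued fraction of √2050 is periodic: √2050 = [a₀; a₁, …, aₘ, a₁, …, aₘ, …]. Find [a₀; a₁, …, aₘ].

[45; 3, 1, 1, 1, 1, 3, 90]

a₀ = ⌊√2050⌋ = 45.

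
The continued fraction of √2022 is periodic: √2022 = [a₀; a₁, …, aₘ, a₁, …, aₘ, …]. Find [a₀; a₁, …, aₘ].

[44; 1, 28, 1, 88]

a₀ = ⌊√2022⌋ = 44.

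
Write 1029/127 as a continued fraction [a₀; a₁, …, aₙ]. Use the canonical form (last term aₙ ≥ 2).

[8; 9, 1, 3, 3]

1029 = 8×127 + 13
127 = 9×13 + 10
13 = 1×10 + 3
10 = 3×3 + 1
3 = 3×1 + 0  (stop)
So 1029/127 = [8; 9, 1, 3, 3].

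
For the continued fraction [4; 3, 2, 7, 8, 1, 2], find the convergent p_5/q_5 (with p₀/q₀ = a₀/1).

2037/475

Using pₖ = aₖpₖ₋₁ + pₖ₋₂, qₖ = aₖqₖ₋₁ + qₖ₋₂ (with p₋₁=1, p₋₂=0, q₋₁=0, q₋₂=1):
  k=0: a=4, p=4, q=1
  k=1: a=3, p=13, q=3
  k=2: a=2, p=30, q=7
  k=3: a=7, p=223, q=52
  k=4: a=8, p=1814, q=423
  k=5: a=1, p=2037, q=475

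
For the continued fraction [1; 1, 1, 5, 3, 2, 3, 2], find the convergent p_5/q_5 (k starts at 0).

Using pₖ = aₖpₖ₋₁ + pₖ₋₂, qₖ = aₖqₖ₋₁ + qₖ₋₂ (with p₋₁=1, p₋₂=0, q₋₁=0, q₋₂=1):
  k=0: a=1, p=1, q=1
  k=1: a=1, p=2, q=1
  k=2: a=1, p=3, q=2
  k=3: a=5, p=17, q=11
  k=4: a=3, p=54, q=35
  k=5: a=2, p=125, q=81

125/81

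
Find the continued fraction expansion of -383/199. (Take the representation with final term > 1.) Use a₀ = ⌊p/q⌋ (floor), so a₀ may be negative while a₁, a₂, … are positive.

-383 = -2*199 + 15
199 = 13*15 + 4
15 = 3*4 + 3
4 = 1*3 + 1
3 = 3*1 + 0  (stop)
So -383/199 = [-2; 13, 3, 1, 3].

[-2; 13, 3, 1, 3]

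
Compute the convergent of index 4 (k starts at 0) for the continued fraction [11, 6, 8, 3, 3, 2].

5671/508

Using pₖ = aₖpₖ₋₁ + pₖ₋₂, qₖ = aₖqₖ₋₁ + qₖ₋₂ (with p₋₁=1, p₋₂=0, q₋₁=0, q₋₂=1):
  k=0: a=11, p=11, q=1
  k=1: a=6, p=67, q=6
  k=2: a=8, p=547, q=49
  k=3: a=3, p=1708, q=153
  k=4: a=3, p=5671, q=508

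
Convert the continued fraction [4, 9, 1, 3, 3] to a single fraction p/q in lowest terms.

Using pₖ = aₖpₖ₋₁ + pₖ₋₂ and qₖ = aₖqₖ₋₁ + qₖ₋₂:
  k=0: a=4, p=4, q=1
  k=1: a=9, p=37, q=9
  k=2: a=1, p=41, q=10
  k=3: a=3, p=160, q=39
  k=4: a=3, p=521, q=127

521/127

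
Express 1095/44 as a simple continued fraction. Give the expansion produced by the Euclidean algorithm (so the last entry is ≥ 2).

1095 = 24·44 + 39
44 = 1·39 + 5
39 = 7·5 + 4
5 = 1·4 + 1
4 = 4·1 + 0  (stop)
So 1095/44 = [24; 1, 7, 1, 4].

[24; 1, 7, 1, 4]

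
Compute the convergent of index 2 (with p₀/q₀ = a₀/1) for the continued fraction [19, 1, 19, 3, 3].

399/20

Using pₖ = aₖpₖ₋₁ + pₖ₋₂, qₖ = aₖqₖ₋₁ + qₖ₋₂ (with p₋₁=1, p₋₂=0, q₋₁=0, q₋₂=1):
  k=0: a=19, p=19, q=1
  k=1: a=1, p=20, q=1
  k=2: a=19, p=399, q=20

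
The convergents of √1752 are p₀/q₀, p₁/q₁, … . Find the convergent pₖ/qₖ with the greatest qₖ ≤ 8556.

171697/4102

√1752 = [41; 1, 5, 1, 82, …] (period length 4).
Convergents:
  p_0/q_0 = 41/1
  p_1/q_1 = 42/1
  p_2/q_2 = 251/6
  p_3/q_3 = 293/7
  p_4/q_4 = 24277/580
  p_5/q_5 = 24570/587
  p_6/q_6 = 147127/3515
  p_7/q_7 = 171697/4102
  p_8/q_8 = 14226281/339879
q_7 = 4102 ≤ 8556 < 339879 = q_8, so the answer is 171697/4102.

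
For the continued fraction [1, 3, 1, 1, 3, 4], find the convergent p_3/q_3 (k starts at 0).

Using pₖ = aₖpₖ₋₁ + pₖ₋₂, qₖ = aₖqₖ₋₁ + qₖ₋₂ (with p₋₁=1, p₋₂=0, q₋₁=0, q₋₂=1):
  k=0: a=1, p=1, q=1
  k=1: a=3, p=4, q=3
  k=2: a=1, p=5, q=4
  k=3: a=1, p=9, q=7

9/7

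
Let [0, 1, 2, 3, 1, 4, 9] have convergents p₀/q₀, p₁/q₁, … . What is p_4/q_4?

9/13

Using pₖ = aₖpₖ₋₁ + pₖ₋₂, qₖ = aₖqₖ₋₁ + qₖ₋₂ (with p₋₁=1, p₋₂=0, q₋₁=0, q₋₂=1):
  k=0: a=0, p=0, q=1
  k=1: a=1, p=1, q=1
  k=2: a=2, p=2, q=3
  k=3: a=3, p=7, q=10
  k=4: a=1, p=9, q=13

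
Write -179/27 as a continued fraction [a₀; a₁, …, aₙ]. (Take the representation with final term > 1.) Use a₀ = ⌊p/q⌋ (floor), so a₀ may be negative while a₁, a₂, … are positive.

-179 = -7·27 + 10
27 = 2·10 + 7
10 = 1·7 + 3
7 = 2·3 + 1
3 = 3·1 + 0  (stop)
So -179/27 = [-7; 2, 1, 2, 3].

[-7; 2, 1, 2, 3]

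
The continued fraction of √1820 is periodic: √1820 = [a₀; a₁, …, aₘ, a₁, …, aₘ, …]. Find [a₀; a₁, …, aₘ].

[42; 1, 1, 1, 20, 1, 1, 1, 84]

a₀ = ⌊√1820⌋ = 42.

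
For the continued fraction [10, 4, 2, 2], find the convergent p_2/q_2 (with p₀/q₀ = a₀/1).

92/9

Using pₖ = aₖpₖ₋₁ + pₖ₋₂, qₖ = aₖqₖ₋₁ + qₖ₋₂ (with p₋₁=1, p₋₂=0, q₋₁=0, q₋₂=1):
  k=0: a=10, p=10, q=1
  k=1: a=4, p=41, q=4
  k=2: a=2, p=92, q=9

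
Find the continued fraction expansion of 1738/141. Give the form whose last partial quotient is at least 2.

1738 = 12*141 + 46
141 = 3*46 + 3
46 = 15*3 + 1
3 = 3*1 + 0  (stop)
So 1738/141 = [12; 3, 15, 3].

[12; 3, 15, 3]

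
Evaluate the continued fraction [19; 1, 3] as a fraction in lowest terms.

Using pₖ = aₖpₖ₋₁ + pₖ₋₂ and qₖ = aₖqₖ₋₁ + qₖ₋₂:
  k=0: a=19, p=19, q=1
  k=1: a=1, p=20, q=1
  k=2: a=3, p=79, q=4

79/4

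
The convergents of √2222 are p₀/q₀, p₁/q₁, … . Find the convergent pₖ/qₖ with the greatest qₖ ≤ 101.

1367/29

√2222 = [47; 7, 4, 7, 94, …] (period length 4).
Convergents:
  p_0/q_0 = 47/1
  p_1/q_1 = 330/7
  p_2/q_2 = 1367/29
  p_3/q_3 = 9899/210
q_2 = 29 ≤ 101 < 210 = q_3, so the answer is 1367/29.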